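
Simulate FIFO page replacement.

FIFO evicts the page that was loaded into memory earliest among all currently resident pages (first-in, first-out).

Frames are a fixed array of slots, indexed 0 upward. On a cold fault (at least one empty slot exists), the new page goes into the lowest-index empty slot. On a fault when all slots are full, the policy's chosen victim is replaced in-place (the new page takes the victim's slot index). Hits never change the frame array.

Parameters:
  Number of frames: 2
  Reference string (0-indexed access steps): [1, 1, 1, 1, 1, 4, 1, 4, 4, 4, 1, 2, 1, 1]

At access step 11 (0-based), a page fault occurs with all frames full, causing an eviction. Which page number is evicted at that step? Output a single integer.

Step 0: ref 1 -> FAULT, frames=[1,-]
Step 1: ref 1 -> HIT, frames=[1,-]
Step 2: ref 1 -> HIT, frames=[1,-]
Step 3: ref 1 -> HIT, frames=[1,-]
Step 4: ref 1 -> HIT, frames=[1,-]
Step 5: ref 4 -> FAULT, frames=[1,4]
Step 6: ref 1 -> HIT, frames=[1,4]
Step 7: ref 4 -> HIT, frames=[1,4]
Step 8: ref 4 -> HIT, frames=[1,4]
Step 9: ref 4 -> HIT, frames=[1,4]
Step 10: ref 1 -> HIT, frames=[1,4]
Step 11: ref 2 -> FAULT, evict 1, frames=[2,4]
At step 11: evicted page 1

Answer: 1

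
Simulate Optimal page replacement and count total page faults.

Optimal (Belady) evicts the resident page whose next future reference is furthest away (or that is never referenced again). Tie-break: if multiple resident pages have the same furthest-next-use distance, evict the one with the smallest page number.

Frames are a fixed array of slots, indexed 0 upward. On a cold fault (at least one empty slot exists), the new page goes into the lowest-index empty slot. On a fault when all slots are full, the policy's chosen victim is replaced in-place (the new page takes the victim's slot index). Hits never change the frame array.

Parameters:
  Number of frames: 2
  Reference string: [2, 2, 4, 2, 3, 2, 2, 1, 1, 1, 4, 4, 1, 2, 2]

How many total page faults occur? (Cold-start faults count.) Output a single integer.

Answer: 6

Derivation:
Step 0: ref 2 → FAULT, frames=[2,-]
Step 1: ref 2 → HIT, frames=[2,-]
Step 2: ref 4 → FAULT, frames=[2,4]
Step 3: ref 2 → HIT, frames=[2,4]
Step 4: ref 3 → FAULT (evict 4), frames=[2,3]
Step 5: ref 2 → HIT, frames=[2,3]
Step 6: ref 2 → HIT, frames=[2,3]
Step 7: ref 1 → FAULT (evict 3), frames=[2,1]
Step 8: ref 1 → HIT, frames=[2,1]
Step 9: ref 1 → HIT, frames=[2,1]
Step 10: ref 4 → FAULT (evict 2), frames=[4,1]
Step 11: ref 4 → HIT, frames=[4,1]
Step 12: ref 1 → HIT, frames=[4,1]
Step 13: ref 2 → FAULT (evict 1), frames=[4,2]
Step 14: ref 2 → HIT, frames=[4,2]
Total faults: 6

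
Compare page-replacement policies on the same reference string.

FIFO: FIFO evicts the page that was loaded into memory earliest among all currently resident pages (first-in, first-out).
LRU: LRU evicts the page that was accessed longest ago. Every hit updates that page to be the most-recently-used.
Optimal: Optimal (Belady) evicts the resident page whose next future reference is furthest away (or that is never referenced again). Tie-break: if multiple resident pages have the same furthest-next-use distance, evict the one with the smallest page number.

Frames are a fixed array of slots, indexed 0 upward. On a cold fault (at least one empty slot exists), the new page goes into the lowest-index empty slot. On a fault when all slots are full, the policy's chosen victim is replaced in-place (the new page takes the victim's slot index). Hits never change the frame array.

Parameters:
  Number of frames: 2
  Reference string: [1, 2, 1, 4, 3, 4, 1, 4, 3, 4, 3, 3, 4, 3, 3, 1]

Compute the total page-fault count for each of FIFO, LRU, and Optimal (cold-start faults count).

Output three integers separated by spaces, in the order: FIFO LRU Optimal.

Answer: 8 7 7

Derivation:
--- FIFO ---
  step 0: ref 1 -> FAULT, frames=[1,-] (faults so far: 1)
  step 1: ref 2 -> FAULT, frames=[1,2] (faults so far: 2)
  step 2: ref 1 -> HIT, frames=[1,2] (faults so far: 2)
  step 3: ref 4 -> FAULT, evict 1, frames=[4,2] (faults so far: 3)
  step 4: ref 3 -> FAULT, evict 2, frames=[4,3] (faults so far: 4)
  step 5: ref 4 -> HIT, frames=[4,3] (faults so far: 4)
  step 6: ref 1 -> FAULT, evict 4, frames=[1,3] (faults so far: 5)
  step 7: ref 4 -> FAULT, evict 3, frames=[1,4] (faults so far: 6)
  step 8: ref 3 -> FAULT, evict 1, frames=[3,4] (faults so far: 7)
  step 9: ref 4 -> HIT, frames=[3,4] (faults so far: 7)
  step 10: ref 3 -> HIT, frames=[3,4] (faults so far: 7)
  step 11: ref 3 -> HIT, frames=[3,4] (faults so far: 7)
  step 12: ref 4 -> HIT, frames=[3,4] (faults so far: 7)
  step 13: ref 3 -> HIT, frames=[3,4] (faults so far: 7)
  step 14: ref 3 -> HIT, frames=[3,4] (faults so far: 7)
  step 15: ref 1 -> FAULT, evict 4, frames=[3,1] (faults so far: 8)
  FIFO total faults: 8
--- LRU ---
  step 0: ref 1 -> FAULT, frames=[1,-] (faults so far: 1)
  step 1: ref 2 -> FAULT, frames=[1,2] (faults so far: 2)
  step 2: ref 1 -> HIT, frames=[1,2] (faults so far: 2)
  step 3: ref 4 -> FAULT, evict 2, frames=[1,4] (faults so far: 3)
  step 4: ref 3 -> FAULT, evict 1, frames=[3,4] (faults so far: 4)
  step 5: ref 4 -> HIT, frames=[3,4] (faults so far: 4)
  step 6: ref 1 -> FAULT, evict 3, frames=[1,4] (faults so far: 5)
  step 7: ref 4 -> HIT, frames=[1,4] (faults so far: 5)
  step 8: ref 3 -> FAULT, evict 1, frames=[3,4] (faults so far: 6)
  step 9: ref 4 -> HIT, frames=[3,4] (faults so far: 6)
  step 10: ref 3 -> HIT, frames=[3,4] (faults so far: 6)
  step 11: ref 3 -> HIT, frames=[3,4] (faults so far: 6)
  step 12: ref 4 -> HIT, frames=[3,4] (faults so far: 6)
  step 13: ref 3 -> HIT, frames=[3,4] (faults so far: 6)
  step 14: ref 3 -> HIT, frames=[3,4] (faults so far: 6)
  step 15: ref 1 -> FAULT, evict 4, frames=[3,1] (faults so far: 7)
  LRU total faults: 7
--- Optimal ---
  step 0: ref 1 -> FAULT, frames=[1,-] (faults so far: 1)
  step 1: ref 2 -> FAULT, frames=[1,2] (faults so far: 2)
  step 2: ref 1 -> HIT, frames=[1,2] (faults so far: 2)
  step 3: ref 4 -> FAULT, evict 2, frames=[1,4] (faults so far: 3)
  step 4: ref 3 -> FAULT, evict 1, frames=[3,4] (faults so far: 4)
  step 5: ref 4 -> HIT, frames=[3,4] (faults so far: 4)
  step 6: ref 1 -> FAULT, evict 3, frames=[1,4] (faults so far: 5)
  step 7: ref 4 -> HIT, frames=[1,4] (faults so far: 5)
  step 8: ref 3 -> FAULT, evict 1, frames=[3,4] (faults so far: 6)
  step 9: ref 4 -> HIT, frames=[3,4] (faults so far: 6)
  step 10: ref 3 -> HIT, frames=[3,4] (faults so far: 6)
  step 11: ref 3 -> HIT, frames=[3,4] (faults so far: 6)
  step 12: ref 4 -> HIT, frames=[3,4] (faults so far: 6)
  step 13: ref 3 -> HIT, frames=[3,4] (faults so far: 6)
  step 14: ref 3 -> HIT, frames=[3,4] (faults so far: 6)
  step 15: ref 1 -> FAULT, evict 3, frames=[1,4] (faults so far: 7)
  Optimal total faults: 7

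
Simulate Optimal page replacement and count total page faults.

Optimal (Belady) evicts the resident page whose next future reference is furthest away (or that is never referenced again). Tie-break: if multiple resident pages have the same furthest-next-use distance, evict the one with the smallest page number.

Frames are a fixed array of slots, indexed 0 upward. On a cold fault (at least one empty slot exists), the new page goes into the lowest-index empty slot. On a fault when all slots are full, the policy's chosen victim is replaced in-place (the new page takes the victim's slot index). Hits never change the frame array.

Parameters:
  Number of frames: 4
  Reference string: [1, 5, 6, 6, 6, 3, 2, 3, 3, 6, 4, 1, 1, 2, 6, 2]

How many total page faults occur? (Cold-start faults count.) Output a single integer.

Answer: 6

Derivation:
Step 0: ref 1 → FAULT, frames=[1,-,-,-]
Step 1: ref 5 → FAULT, frames=[1,5,-,-]
Step 2: ref 6 → FAULT, frames=[1,5,6,-]
Step 3: ref 6 → HIT, frames=[1,5,6,-]
Step 4: ref 6 → HIT, frames=[1,5,6,-]
Step 5: ref 3 → FAULT, frames=[1,5,6,3]
Step 6: ref 2 → FAULT (evict 5), frames=[1,2,6,3]
Step 7: ref 3 → HIT, frames=[1,2,6,3]
Step 8: ref 3 → HIT, frames=[1,2,6,3]
Step 9: ref 6 → HIT, frames=[1,2,6,3]
Step 10: ref 4 → FAULT (evict 3), frames=[1,2,6,4]
Step 11: ref 1 → HIT, frames=[1,2,6,4]
Step 12: ref 1 → HIT, frames=[1,2,6,4]
Step 13: ref 2 → HIT, frames=[1,2,6,4]
Step 14: ref 6 → HIT, frames=[1,2,6,4]
Step 15: ref 2 → HIT, frames=[1,2,6,4]
Total faults: 6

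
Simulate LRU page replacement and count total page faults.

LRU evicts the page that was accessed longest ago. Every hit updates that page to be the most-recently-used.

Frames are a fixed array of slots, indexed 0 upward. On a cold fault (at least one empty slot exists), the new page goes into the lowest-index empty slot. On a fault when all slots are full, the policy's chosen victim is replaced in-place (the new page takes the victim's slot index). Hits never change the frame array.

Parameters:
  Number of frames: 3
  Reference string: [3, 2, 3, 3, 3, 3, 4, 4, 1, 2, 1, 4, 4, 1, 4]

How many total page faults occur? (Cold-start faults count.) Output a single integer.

Answer: 5

Derivation:
Step 0: ref 3 → FAULT, frames=[3,-,-]
Step 1: ref 2 → FAULT, frames=[3,2,-]
Step 2: ref 3 → HIT, frames=[3,2,-]
Step 3: ref 3 → HIT, frames=[3,2,-]
Step 4: ref 3 → HIT, frames=[3,2,-]
Step 5: ref 3 → HIT, frames=[3,2,-]
Step 6: ref 4 → FAULT, frames=[3,2,4]
Step 7: ref 4 → HIT, frames=[3,2,4]
Step 8: ref 1 → FAULT (evict 2), frames=[3,1,4]
Step 9: ref 2 → FAULT (evict 3), frames=[2,1,4]
Step 10: ref 1 → HIT, frames=[2,1,4]
Step 11: ref 4 → HIT, frames=[2,1,4]
Step 12: ref 4 → HIT, frames=[2,1,4]
Step 13: ref 1 → HIT, frames=[2,1,4]
Step 14: ref 4 → HIT, frames=[2,1,4]
Total faults: 5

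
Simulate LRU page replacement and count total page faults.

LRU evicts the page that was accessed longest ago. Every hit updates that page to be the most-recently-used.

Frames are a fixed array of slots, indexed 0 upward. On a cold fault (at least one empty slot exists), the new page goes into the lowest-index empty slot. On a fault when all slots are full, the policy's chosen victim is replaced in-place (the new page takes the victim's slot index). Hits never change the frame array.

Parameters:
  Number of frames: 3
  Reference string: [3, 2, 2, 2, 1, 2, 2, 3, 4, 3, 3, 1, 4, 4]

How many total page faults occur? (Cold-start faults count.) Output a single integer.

Answer: 5

Derivation:
Step 0: ref 3 → FAULT, frames=[3,-,-]
Step 1: ref 2 → FAULT, frames=[3,2,-]
Step 2: ref 2 → HIT, frames=[3,2,-]
Step 3: ref 2 → HIT, frames=[3,2,-]
Step 4: ref 1 → FAULT, frames=[3,2,1]
Step 5: ref 2 → HIT, frames=[3,2,1]
Step 6: ref 2 → HIT, frames=[3,2,1]
Step 7: ref 3 → HIT, frames=[3,2,1]
Step 8: ref 4 → FAULT (evict 1), frames=[3,2,4]
Step 9: ref 3 → HIT, frames=[3,2,4]
Step 10: ref 3 → HIT, frames=[3,2,4]
Step 11: ref 1 → FAULT (evict 2), frames=[3,1,4]
Step 12: ref 4 → HIT, frames=[3,1,4]
Step 13: ref 4 → HIT, frames=[3,1,4]
Total faults: 5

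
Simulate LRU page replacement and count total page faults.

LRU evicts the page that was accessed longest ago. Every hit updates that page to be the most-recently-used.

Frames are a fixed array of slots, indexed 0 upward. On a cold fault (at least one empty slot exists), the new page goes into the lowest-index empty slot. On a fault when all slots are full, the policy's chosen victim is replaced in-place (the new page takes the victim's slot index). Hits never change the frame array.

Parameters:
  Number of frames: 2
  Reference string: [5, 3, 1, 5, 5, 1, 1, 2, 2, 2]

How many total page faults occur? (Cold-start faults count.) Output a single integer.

Answer: 5

Derivation:
Step 0: ref 5 → FAULT, frames=[5,-]
Step 1: ref 3 → FAULT, frames=[5,3]
Step 2: ref 1 → FAULT (evict 5), frames=[1,3]
Step 3: ref 5 → FAULT (evict 3), frames=[1,5]
Step 4: ref 5 → HIT, frames=[1,5]
Step 5: ref 1 → HIT, frames=[1,5]
Step 6: ref 1 → HIT, frames=[1,5]
Step 7: ref 2 → FAULT (evict 5), frames=[1,2]
Step 8: ref 2 → HIT, frames=[1,2]
Step 9: ref 2 → HIT, frames=[1,2]
Total faults: 5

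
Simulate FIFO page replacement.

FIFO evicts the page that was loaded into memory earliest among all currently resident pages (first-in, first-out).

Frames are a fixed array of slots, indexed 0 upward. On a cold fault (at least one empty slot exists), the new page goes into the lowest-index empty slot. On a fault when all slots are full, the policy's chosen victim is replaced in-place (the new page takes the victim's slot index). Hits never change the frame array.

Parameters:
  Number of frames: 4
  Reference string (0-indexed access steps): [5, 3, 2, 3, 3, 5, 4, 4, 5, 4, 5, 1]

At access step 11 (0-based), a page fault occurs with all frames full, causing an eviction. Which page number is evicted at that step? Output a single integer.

Step 0: ref 5 -> FAULT, frames=[5,-,-,-]
Step 1: ref 3 -> FAULT, frames=[5,3,-,-]
Step 2: ref 2 -> FAULT, frames=[5,3,2,-]
Step 3: ref 3 -> HIT, frames=[5,3,2,-]
Step 4: ref 3 -> HIT, frames=[5,3,2,-]
Step 5: ref 5 -> HIT, frames=[5,3,2,-]
Step 6: ref 4 -> FAULT, frames=[5,3,2,4]
Step 7: ref 4 -> HIT, frames=[5,3,2,4]
Step 8: ref 5 -> HIT, frames=[5,3,2,4]
Step 9: ref 4 -> HIT, frames=[5,3,2,4]
Step 10: ref 5 -> HIT, frames=[5,3,2,4]
Step 11: ref 1 -> FAULT, evict 5, frames=[1,3,2,4]
At step 11: evicted page 5

Answer: 5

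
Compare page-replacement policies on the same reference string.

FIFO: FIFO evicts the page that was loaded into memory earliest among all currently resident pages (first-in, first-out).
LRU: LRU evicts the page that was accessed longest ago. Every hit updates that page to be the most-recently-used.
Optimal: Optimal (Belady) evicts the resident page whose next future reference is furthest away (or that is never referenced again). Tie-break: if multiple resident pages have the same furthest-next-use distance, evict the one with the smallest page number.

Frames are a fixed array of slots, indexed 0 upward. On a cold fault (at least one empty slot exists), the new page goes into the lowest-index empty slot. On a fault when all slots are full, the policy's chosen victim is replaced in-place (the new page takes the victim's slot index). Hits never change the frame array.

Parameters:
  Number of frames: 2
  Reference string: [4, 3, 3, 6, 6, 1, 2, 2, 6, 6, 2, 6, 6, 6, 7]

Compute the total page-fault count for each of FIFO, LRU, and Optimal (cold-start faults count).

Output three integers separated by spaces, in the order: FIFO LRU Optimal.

--- FIFO ---
  step 0: ref 4 -> FAULT, frames=[4,-] (faults so far: 1)
  step 1: ref 3 -> FAULT, frames=[4,3] (faults so far: 2)
  step 2: ref 3 -> HIT, frames=[4,3] (faults so far: 2)
  step 3: ref 6 -> FAULT, evict 4, frames=[6,3] (faults so far: 3)
  step 4: ref 6 -> HIT, frames=[6,3] (faults so far: 3)
  step 5: ref 1 -> FAULT, evict 3, frames=[6,1] (faults so far: 4)
  step 6: ref 2 -> FAULT, evict 6, frames=[2,1] (faults so far: 5)
  step 7: ref 2 -> HIT, frames=[2,1] (faults so far: 5)
  step 8: ref 6 -> FAULT, evict 1, frames=[2,6] (faults so far: 6)
  step 9: ref 6 -> HIT, frames=[2,6] (faults so far: 6)
  step 10: ref 2 -> HIT, frames=[2,6] (faults so far: 6)
  step 11: ref 6 -> HIT, frames=[2,6] (faults so far: 6)
  step 12: ref 6 -> HIT, frames=[2,6] (faults so far: 6)
  step 13: ref 6 -> HIT, frames=[2,6] (faults so far: 6)
  step 14: ref 7 -> FAULT, evict 2, frames=[7,6] (faults so far: 7)
  FIFO total faults: 7
--- LRU ---
  step 0: ref 4 -> FAULT, frames=[4,-] (faults so far: 1)
  step 1: ref 3 -> FAULT, frames=[4,3] (faults so far: 2)
  step 2: ref 3 -> HIT, frames=[4,3] (faults so far: 2)
  step 3: ref 6 -> FAULT, evict 4, frames=[6,3] (faults so far: 3)
  step 4: ref 6 -> HIT, frames=[6,3] (faults so far: 3)
  step 5: ref 1 -> FAULT, evict 3, frames=[6,1] (faults so far: 4)
  step 6: ref 2 -> FAULT, evict 6, frames=[2,1] (faults so far: 5)
  step 7: ref 2 -> HIT, frames=[2,1] (faults so far: 5)
  step 8: ref 6 -> FAULT, evict 1, frames=[2,6] (faults so far: 6)
  step 9: ref 6 -> HIT, frames=[2,6] (faults so far: 6)
  step 10: ref 2 -> HIT, frames=[2,6] (faults so far: 6)
  step 11: ref 6 -> HIT, frames=[2,6] (faults so far: 6)
  step 12: ref 6 -> HIT, frames=[2,6] (faults so far: 6)
  step 13: ref 6 -> HIT, frames=[2,6] (faults so far: 6)
  step 14: ref 7 -> FAULT, evict 2, frames=[7,6] (faults so far: 7)
  LRU total faults: 7
--- Optimal ---
  step 0: ref 4 -> FAULT, frames=[4,-] (faults so far: 1)
  step 1: ref 3 -> FAULT, frames=[4,3] (faults so far: 2)
  step 2: ref 3 -> HIT, frames=[4,3] (faults so far: 2)
  step 3: ref 6 -> FAULT, evict 3, frames=[4,6] (faults so far: 3)
  step 4: ref 6 -> HIT, frames=[4,6] (faults so far: 3)
  step 5: ref 1 -> FAULT, evict 4, frames=[1,6] (faults so far: 4)
  step 6: ref 2 -> FAULT, evict 1, frames=[2,6] (faults so far: 5)
  step 7: ref 2 -> HIT, frames=[2,6] (faults so far: 5)
  step 8: ref 6 -> HIT, frames=[2,6] (faults so far: 5)
  step 9: ref 6 -> HIT, frames=[2,6] (faults so far: 5)
  step 10: ref 2 -> HIT, frames=[2,6] (faults so far: 5)
  step 11: ref 6 -> HIT, frames=[2,6] (faults so far: 5)
  step 12: ref 6 -> HIT, frames=[2,6] (faults so far: 5)
  step 13: ref 6 -> HIT, frames=[2,6] (faults so far: 5)
  step 14: ref 7 -> FAULT, evict 2, frames=[7,6] (faults so far: 6)
  Optimal total faults: 6

Answer: 7 7 6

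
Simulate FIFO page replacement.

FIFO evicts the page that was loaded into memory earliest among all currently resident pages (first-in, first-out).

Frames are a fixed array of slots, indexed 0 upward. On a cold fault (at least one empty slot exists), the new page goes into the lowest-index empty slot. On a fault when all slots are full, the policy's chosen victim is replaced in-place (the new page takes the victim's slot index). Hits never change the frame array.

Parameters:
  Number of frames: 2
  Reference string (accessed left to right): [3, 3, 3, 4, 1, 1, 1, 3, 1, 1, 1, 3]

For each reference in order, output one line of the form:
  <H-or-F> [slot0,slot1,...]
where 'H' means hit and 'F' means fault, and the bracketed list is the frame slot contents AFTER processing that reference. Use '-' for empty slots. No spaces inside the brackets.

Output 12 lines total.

F [3,-]
H [3,-]
H [3,-]
F [3,4]
F [1,4]
H [1,4]
H [1,4]
F [1,3]
H [1,3]
H [1,3]
H [1,3]
H [1,3]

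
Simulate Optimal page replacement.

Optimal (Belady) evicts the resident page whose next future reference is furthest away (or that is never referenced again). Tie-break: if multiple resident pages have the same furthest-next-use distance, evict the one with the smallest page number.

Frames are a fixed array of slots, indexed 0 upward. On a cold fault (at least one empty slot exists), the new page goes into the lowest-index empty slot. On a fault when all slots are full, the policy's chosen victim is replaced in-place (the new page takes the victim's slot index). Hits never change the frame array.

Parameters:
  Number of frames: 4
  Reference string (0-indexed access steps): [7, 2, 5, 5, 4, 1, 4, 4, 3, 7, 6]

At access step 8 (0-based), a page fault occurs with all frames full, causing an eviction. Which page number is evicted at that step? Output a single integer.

Step 0: ref 7 -> FAULT, frames=[7,-,-,-]
Step 1: ref 2 -> FAULT, frames=[7,2,-,-]
Step 2: ref 5 -> FAULT, frames=[7,2,5,-]
Step 3: ref 5 -> HIT, frames=[7,2,5,-]
Step 4: ref 4 -> FAULT, frames=[7,2,5,4]
Step 5: ref 1 -> FAULT, evict 2, frames=[7,1,5,4]
Step 6: ref 4 -> HIT, frames=[7,1,5,4]
Step 7: ref 4 -> HIT, frames=[7,1,5,4]
Step 8: ref 3 -> FAULT, evict 1, frames=[7,3,5,4]
At step 8: evicted page 1

Answer: 1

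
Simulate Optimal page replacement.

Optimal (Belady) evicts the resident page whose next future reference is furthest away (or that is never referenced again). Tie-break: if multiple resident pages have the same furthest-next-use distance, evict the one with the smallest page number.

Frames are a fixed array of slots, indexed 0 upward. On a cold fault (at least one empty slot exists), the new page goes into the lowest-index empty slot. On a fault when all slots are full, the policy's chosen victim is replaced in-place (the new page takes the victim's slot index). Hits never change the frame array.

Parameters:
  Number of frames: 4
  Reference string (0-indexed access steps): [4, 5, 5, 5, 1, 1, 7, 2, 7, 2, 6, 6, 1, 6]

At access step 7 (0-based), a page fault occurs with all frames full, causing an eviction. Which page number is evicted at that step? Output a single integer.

Step 0: ref 4 -> FAULT, frames=[4,-,-,-]
Step 1: ref 5 -> FAULT, frames=[4,5,-,-]
Step 2: ref 5 -> HIT, frames=[4,5,-,-]
Step 3: ref 5 -> HIT, frames=[4,5,-,-]
Step 4: ref 1 -> FAULT, frames=[4,5,1,-]
Step 5: ref 1 -> HIT, frames=[4,5,1,-]
Step 6: ref 7 -> FAULT, frames=[4,5,1,7]
Step 7: ref 2 -> FAULT, evict 4, frames=[2,5,1,7]
At step 7: evicted page 4

Answer: 4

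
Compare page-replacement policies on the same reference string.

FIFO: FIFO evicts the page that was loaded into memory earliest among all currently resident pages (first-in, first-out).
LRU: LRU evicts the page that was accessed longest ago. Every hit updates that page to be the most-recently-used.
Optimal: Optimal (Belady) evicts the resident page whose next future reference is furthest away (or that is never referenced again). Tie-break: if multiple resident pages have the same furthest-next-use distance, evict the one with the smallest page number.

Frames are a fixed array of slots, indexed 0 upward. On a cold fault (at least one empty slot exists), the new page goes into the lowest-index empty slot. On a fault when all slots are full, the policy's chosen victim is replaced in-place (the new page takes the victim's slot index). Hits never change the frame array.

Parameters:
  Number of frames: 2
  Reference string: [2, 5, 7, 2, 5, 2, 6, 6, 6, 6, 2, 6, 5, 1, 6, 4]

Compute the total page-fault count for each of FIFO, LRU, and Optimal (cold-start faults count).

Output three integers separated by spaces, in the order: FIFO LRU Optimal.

Answer: 11 10 8

Derivation:
--- FIFO ---
  step 0: ref 2 -> FAULT, frames=[2,-] (faults so far: 1)
  step 1: ref 5 -> FAULT, frames=[2,5] (faults so far: 2)
  step 2: ref 7 -> FAULT, evict 2, frames=[7,5] (faults so far: 3)
  step 3: ref 2 -> FAULT, evict 5, frames=[7,2] (faults so far: 4)
  step 4: ref 5 -> FAULT, evict 7, frames=[5,2] (faults so far: 5)
  step 5: ref 2 -> HIT, frames=[5,2] (faults so far: 5)
  step 6: ref 6 -> FAULT, evict 2, frames=[5,6] (faults so far: 6)
  step 7: ref 6 -> HIT, frames=[5,6] (faults so far: 6)
  step 8: ref 6 -> HIT, frames=[5,6] (faults so far: 6)
  step 9: ref 6 -> HIT, frames=[5,6] (faults so far: 6)
  step 10: ref 2 -> FAULT, evict 5, frames=[2,6] (faults so far: 7)
  step 11: ref 6 -> HIT, frames=[2,6] (faults so far: 7)
  step 12: ref 5 -> FAULT, evict 6, frames=[2,5] (faults so far: 8)
  step 13: ref 1 -> FAULT, evict 2, frames=[1,5] (faults so far: 9)
  step 14: ref 6 -> FAULT, evict 5, frames=[1,6] (faults so far: 10)
  step 15: ref 4 -> FAULT, evict 1, frames=[4,6] (faults so far: 11)
  FIFO total faults: 11
--- LRU ---
  step 0: ref 2 -> FAULT, frames=[2,-] (faults so far: 1)
  step 1: ref 5 -> FAULT, frames=[2,5] (faults so far: 2)
  step 2: ref 7 -> FAULT, evict 2, frames=[7,5] (faults so far: 3)
  step 3: ref 2 -> FAULT, evict 5, frames=[7,2] (faults so far: 4)
  step 4: ref 5 -> FAULT, evict 7, frames=[5,2] (faults so far: 5)
  step 5: ref 2 -> HIT, frames=[5,2] (faults so far: 5)
  step 6: ref 6 -> FAULT, evict 5, frames=[6,2] (faults so far: 6)
  step 7: ref 6 -> HIT, frames=[6,2] (faults so far: 6)
  step 8: ref 6 -> HIT, frames=[6,2] (faults so far: 6)
  step 9: ref 6 -> HIT, frames=[6,2] (faults so far: 6)
  step 10: ref 2 -> HIT, frames=[6,2] (faults so far: 6)
  step 11: ref 6 -> HIT, frames=[6,2] (faults so far: 6)
  step 12: ref 5 -> FAULT, evict 2, frames=[6,5] (faults so far: 7)
  step 13: ref 1 -> FAULT, evict 6, frames=[1,5] (faults so far: 8)
  step 14: ref 6 -> FAULT, evict 5, frames=[1,6] (faults so far: 9)
  step 15: ref 4 -> FAULT, evict 1, frames=[4,6] (faults so far: 10)
  LRU total faults: 10
--- Optimal ---
  step 0: ref 2 -> FAULT, frames=[2,-] (faults so far: 1)
  step 1: ref 5 -> FAULT, frames=[2,5] (faults so far: 2)
  step 2: ref 7 -> FAULT, evict 5, frames=[2,7] (faults so far: 3)
  step 3: ref 2 -> HIT, frames=[2,7] (faults so far: 3)
  step 4: ref 5 -> FAULT, evict 7, frames=[2,5] (faults so far: 4)
  step 5: ref 2 -> HIT, frames=[2,5] (faults so far: 4)
  step 6: ref 6 -> FAULT, evict 5, frames=[2,6] (faults so far: 5)
  step 7: ref 6 -> HIT, frames=[2,6] (faults so far: 5)
  step 8: ref 6 -> HIT, frames=[2,6] (faults so far: 5)
  step 9: ref 6 -> HIT, frames=[2,6] (faults so far: 5)
  step 10: ref 2 -> HIT, frames=[2,6] (faults so far: 5)
  step 11: ref 6 -> HIT, frames=[2,6] (faults so far: 5)
  step 12: ref 5 -> FAULT, evict 2, frames=[5,6] (faults so far: 6)
  step 13: ref 1 -> FAULT, evict 5, frames=[1,6] (faults so far: 7)
  step 14: ref 6 -> HIT, frames=[1,6] (faults so far: 7)
  step 15: ref 4 -> FAULT, evict 1, frames=[4,6] (faults so far: 8)
  Optimal total faults: 8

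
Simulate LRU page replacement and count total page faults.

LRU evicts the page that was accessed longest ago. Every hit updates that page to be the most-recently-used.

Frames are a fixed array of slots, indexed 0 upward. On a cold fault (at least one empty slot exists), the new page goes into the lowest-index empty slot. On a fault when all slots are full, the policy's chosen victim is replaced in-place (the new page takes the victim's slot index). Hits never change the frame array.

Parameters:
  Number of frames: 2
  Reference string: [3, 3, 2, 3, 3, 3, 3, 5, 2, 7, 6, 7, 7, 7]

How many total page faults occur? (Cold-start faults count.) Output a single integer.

Step 0: ref 3 → FAULT, frames=[3,-]
Step 1: ref 3 → HIT, frames=[3,-]
Step 2: ref 2 → FAULT, frames=[3,2]
Step 3: ref 3 → HIT, frames=[3,2]
Step 4: ref 3 → HIT, frames=[3,2]
Step 5: ref 3 → HIT, frames=[3,2]
Step 6: ref 3 → HIT, frames=[3,2]
Step 7: ref 5 → FAULT (evict 2), frames=[3,5]
Step 8: ref 2 → FAULT (evict 3), frames=[2,5]
Step 9: ref 7 → FAULT (evict 5), frames=[2,7]
Step 10: ref 6 → FAULT (evict 2), frames=[6,7]
Step 11: ref 7 → HIT, frames=[6,7]
Step 12: ref 7 → HIT, frames=[6,7]
Step 13: ref 7 → HIT, frames=[6,7]
Total faults: 6

Answer: 6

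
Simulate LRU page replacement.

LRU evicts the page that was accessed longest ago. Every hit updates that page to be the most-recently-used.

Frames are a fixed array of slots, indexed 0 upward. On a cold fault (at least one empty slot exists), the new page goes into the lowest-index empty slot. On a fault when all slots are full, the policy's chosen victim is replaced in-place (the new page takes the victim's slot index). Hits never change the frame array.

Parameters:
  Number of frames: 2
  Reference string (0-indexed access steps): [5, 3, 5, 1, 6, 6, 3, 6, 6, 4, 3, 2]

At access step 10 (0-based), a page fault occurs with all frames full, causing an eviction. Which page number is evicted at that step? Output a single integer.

Step 0: ref 5 -> FAULT, frames=[5,-]
Step 1: ref 3 -> FAULT, frames=[5,3]
Step 2: ref 5 -> HIT, frames=[5,3]
Step 3: ref 1 -> FAULT, evict 3, frames=[5,1]
Step 4: ref 6 -> FAULT, evict 5, frames=[6,1]
Step 5: ref 6 -> HIT, frames=[6,1]
Step 6: ref 3 -> FAULT, evict 1, frames=[6,3]
Step 7: ref 6 -> HIT, frames=[6,3]
Step 8: ref 6 -> HIT, frames=[6,3]
Step 9: ref 4 -> FAULT, evict 3, frames=[6,4]
Step 10: ref 3 -> FAULT, evict 6, frames=[3,4]
At step 10: evicted page 6

Answer: 6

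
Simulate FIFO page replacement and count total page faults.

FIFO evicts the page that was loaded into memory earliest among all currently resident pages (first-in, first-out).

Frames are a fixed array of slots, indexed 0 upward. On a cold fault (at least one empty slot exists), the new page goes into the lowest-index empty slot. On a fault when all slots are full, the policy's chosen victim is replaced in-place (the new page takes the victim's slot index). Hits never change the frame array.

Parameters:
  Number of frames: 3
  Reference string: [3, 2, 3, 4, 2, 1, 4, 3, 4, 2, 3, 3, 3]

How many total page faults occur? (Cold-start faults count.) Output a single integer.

Step 0: ref 3 → FAULT, frames=[3,-,-]
Step 1: ref 2 → FAULT, frames=[3,2,-]
Step 2: ref 3 → HIT, frames=[3,2,-]
Step 3: ref 4 → FAULT, frames=[3,2,4]
Step 4: ref 2 → HIT, frames=[3,2,4]
Step 5: ref 1 → FAULT (evict 3), frames=[1,2,4]
Step 6: ref 4 → HIT, frames=[1,2,4]
Step 7: ref 3 → FAULT (evict 2), frames=[1,3,4]
Step 8: ref 4 → HIT, frames=[1,3,4]
Step 9: ref 2 → FAULT (evict 4), frames=[1,3,2]
Step 10: ref 3 → HIT, frames=[1,3,2]
Step 11: ref 3 → HIT, frames=[1,3,2]
Step 12: ref 3 → HIT, frames=[1,3,2]
Total faults: 6

Answer: 6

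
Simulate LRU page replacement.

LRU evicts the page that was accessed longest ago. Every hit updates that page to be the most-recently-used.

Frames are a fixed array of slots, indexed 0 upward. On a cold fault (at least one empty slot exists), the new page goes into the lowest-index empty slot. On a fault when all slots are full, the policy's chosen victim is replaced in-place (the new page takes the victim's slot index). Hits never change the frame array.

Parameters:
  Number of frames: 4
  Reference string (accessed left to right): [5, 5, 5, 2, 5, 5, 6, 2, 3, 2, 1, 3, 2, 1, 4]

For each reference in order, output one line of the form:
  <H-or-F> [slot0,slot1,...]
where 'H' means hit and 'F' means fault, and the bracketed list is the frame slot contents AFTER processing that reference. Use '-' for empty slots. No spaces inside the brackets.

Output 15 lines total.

F [5,-,-,-]
H [5,-,-,-]
H [5,-,-,-]
F [5,2,-,-]
H [5,2,-,-]
H [5,2,-,-]
F [5,2,6,-]
H [5,2,6,-]
F [5,2,6,3]
H [5,2,6,3]
F [1,2,6,3]
H [1,2,6,3]
H [1,2,6,3]
H [1,2,6,3]
F [1,2,4,3]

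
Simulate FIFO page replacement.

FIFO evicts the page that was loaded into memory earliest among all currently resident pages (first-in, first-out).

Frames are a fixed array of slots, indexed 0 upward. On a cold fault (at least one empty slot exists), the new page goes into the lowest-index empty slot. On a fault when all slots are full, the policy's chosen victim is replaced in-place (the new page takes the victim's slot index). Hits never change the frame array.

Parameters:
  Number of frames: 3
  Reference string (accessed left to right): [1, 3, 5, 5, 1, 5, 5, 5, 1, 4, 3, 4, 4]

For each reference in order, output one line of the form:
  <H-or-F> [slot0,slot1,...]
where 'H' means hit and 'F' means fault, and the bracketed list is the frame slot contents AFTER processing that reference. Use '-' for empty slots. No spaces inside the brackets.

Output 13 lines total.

F [1,-,-]
F [1,3,-]
F [1,3,5]
H [1,3,5]
H [1,3,5]
H [1,3,5]
H [1,3,5]
H [1,3,5]
H [1,3,5]
F [4,3,5]
H [4,3,5]
H [4,3,5]
H [4,3,5]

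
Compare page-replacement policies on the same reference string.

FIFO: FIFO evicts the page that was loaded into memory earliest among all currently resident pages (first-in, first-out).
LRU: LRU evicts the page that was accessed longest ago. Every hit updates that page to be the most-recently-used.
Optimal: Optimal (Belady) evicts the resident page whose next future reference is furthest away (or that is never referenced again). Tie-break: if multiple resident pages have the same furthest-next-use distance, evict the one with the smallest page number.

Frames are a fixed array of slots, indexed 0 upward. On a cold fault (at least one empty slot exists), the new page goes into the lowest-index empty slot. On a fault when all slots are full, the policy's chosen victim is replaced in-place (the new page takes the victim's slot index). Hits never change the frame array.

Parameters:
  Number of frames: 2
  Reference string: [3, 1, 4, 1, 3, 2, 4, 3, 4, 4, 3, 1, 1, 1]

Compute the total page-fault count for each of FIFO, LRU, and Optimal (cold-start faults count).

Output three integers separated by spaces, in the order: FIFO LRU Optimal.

--- FIFO ---
  step 0: ref 3 -> FAULT, frames=[3,-] (faults so far: 1)
  step 1: ref 1 -> FAULT, frames=[3,1] (faults so far: 2)
  step 2: ref 4 -> FAULT, evict 3, frames=[4,1] (faults so far: 3)
  step 3: ref 1 -> HIT, frames=[4,1] (faults so far: 3)
  step 4: ref 3 -> FAULT, evict 1, frames=[4,3] (faults so far: 4)
  step 5: ref 2 -> FAULT, evict 4, frames=[2,3] (faults so far: 5)
  step 6: ref 4 -> FAULT, evict 3, frames=[2,4] (faults so far: 6)
  step 7: ref 3 -> FAULT, evict 2, frames=[3,4] (faults so far: 7)
  step 8: ref 4 -> HIT, frames=[3,4] (faults so far: 7)
  step 9: ref 4 -> HIT, frames=[3,4] (faults so far: 7)
  step 10: ref 3 -> HIT, frames=[3,4] (faults so far: 7)
  step 11: ref 1 -> FAULT, evict 4, frames=[3,1] (faults so far: 8)
  step 12: ref 1 -> HIT, frames=[3,1] (faults so far: 8)
  step 13: ref 1 -> HIT, frames=[3,1] (faults so far: 8)
  FIFO total faults: 8
--- LRU ---
  step 0: ref 3 -> FAULT, frames=[3,-] (faults so far: 1)
  step 1: ref 1 -> FAULT, frames=[3,1] (faults so far: 2)
  step 2: ref 4 -> FAULT, evict 3, frames=[4,1] (faults so far: 3)
  step 3: ref 1 -> HIT, frames=[4,1] (faults so far: 3)
  step 4: ref 3 -> FAULT, evict 4, frames=[3,1] (faults so far: 4)
  step 5: ref 2 -> FAULT, evict 1, frames=[3,2] (faults so far: 5)
  step 6: ref 4 -> FAULT, evict 3, frames=[4,2] (faults so far: 6)
  step 7: ref 3 -> FAULT, evict 2, frames=[4,3] (faults so far: 7)
  step 8: ref 4 -> HIT, frames=[4,3] (faults so far: 7)
  step 9: ref 4 -> HIT, frames=[4,3] (faults so far: 7)
  step 10: ref 3 -> HIT, frames=[4,3] (faults so far: 7)
  step 11: ref 1 -> FAULT, evict 4, frames=[1,3] (faults so far: 8)
  step 12: ref 1 -> HIT, frames=[1,3] (faults so far: 8)
  step 13: ref 1 -> HIT, frames=[1,3] (faults so far: 8)
  LRU total faults: 8
--- Optimal ---
  step 0: ref 3 -> FAULT, frames=[3,-] (faults so far: 1)
  step 1: ref 1 -> FAULT, frames=[3,1] (faults so far: 2)
  step 2: ref 4 -> FAULT, evict 3, frames=[4,1] (faults so far: 3)
  step 3: ref 1 -> HIT, frames=[4,1] (faults so far: 3)
  step 4: ref 3 -> FAULT, evict 1, frames=[4,3] (faults so far: 4)
  step 5: ref 2 -> FAULT, evict 3, frames=[4,2] (faults so far: 5)
  step 6: ref 4 -> HIT, frames=[4,2] (faults so far: 5)
  step 7: ref 3 -> FAULT, evict 2, frames=[4,3] (faults so far: 6)
  step 8: ref 4 -> HIT, frames=[4,3] (faults so far: 6)
  step 9: ref 4 -> HIT, frames=[4,3] (faults so far: 6)
  step 10: ref 3 -> HIT, frames=[4,3] (faults so far: 6)
  step 11: ref 1 -> FAULT, evict 3, frames=[4,1] (faults so far: 7)
  step 12: ref 1 -> HIT, frames=[4,1] (faults so far: 7)
  step 13: ref 1 -> HIT, frames=[4,1] (faults so far: 7)
  Optimal total faults: 7

Answer: 8 8 7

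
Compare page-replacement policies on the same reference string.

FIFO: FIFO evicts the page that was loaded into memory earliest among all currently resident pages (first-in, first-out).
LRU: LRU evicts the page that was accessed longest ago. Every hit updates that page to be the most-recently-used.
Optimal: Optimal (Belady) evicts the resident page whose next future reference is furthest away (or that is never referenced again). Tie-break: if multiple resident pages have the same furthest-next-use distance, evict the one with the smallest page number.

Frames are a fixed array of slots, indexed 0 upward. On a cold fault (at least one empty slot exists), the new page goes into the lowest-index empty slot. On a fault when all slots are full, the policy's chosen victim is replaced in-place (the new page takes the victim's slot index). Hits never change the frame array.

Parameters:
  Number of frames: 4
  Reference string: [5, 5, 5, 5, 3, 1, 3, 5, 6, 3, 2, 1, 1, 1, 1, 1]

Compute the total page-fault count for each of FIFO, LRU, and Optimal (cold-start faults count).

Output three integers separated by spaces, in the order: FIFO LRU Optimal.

--- FIFO ---
  step 0: ref 5 -> FAULT, frames=[5,-,-,-] (faults so far: 1)
  step 1: ref 5 -> HIT, frames=[5,-,-,-] (faults so far: 1)
  step 2: ref 5 -> HIT, frames=[5,-,-,-] (faults so far: 1)
  step 3: ref 5 -> HIT, frames=[5,-,-,-] (faults so far: 1)
  step 4: ref 3 -> FAULT, frames=[5,3,-,-] (faults so far: 2)
  step 5: ref 1 -> FAULT, frames=[5,3,1,-] (faults so far: 3)
  step 6: ref 3 -> HIT, frames=[5,3,1,-] (faults so far: 3)
  step 7: ref 5 -> HIT, frames=[5,3,1,-] (faults so far: 3)
  step 8: ref 6 -> FAULT, frames=[5,3,1,6] (faults so far: 4)
  step 9: ref 3 -> HIT, frames=[5,3,1,6] (faults so far: 4)
  step 10: ref 2 -> FAULT, evict 5, frames=[2,3,1,6] (faults so far: 5)
  step 11: ref 1 -> HIT, frames=[2,3,1,6] (faults so far: 5)
  step 12: ref 1 -> HIT, frames=[2,3,1,6] (faults so far: 5)
  step 13: ref 1 -> HIT, frames=[2,3,1,6] (faults so far: 5)
  step 14: ref 1 -> HIT, frames=[2,3,1,6] (faults so far: 5)
  step 15: ref 1 -> HIT, frames=[2,3,1,6] (faults so far: 5)
  FIFO total faults: 5
--- LRU ---
  step 0: ref 5 -> FAULT, frames=[5,-,-,-] (faults so far: 1)
  step 1: ref 5 -> HIT, frames=[5,-,-,-] (faults so far: 1)
  step 2: ref 5 -> HIT, frames=[5,-,-,-] (faults so far: 1)
  step 3: ref 5 -> HIT, frames=[5,-,-,-] (faults so far: 1)
  step 4: ref 3 -> FAULT, frames=[5,3,-,-] (faults so far: 2)
  step 5: ref 1 -> FAULT, frames=[5,3,1,-] (faults so far: 3)
  step 6: ref 3 -> HIT, frames=[5,3,1,-] (faults so far: 3)
  step 7: ref 5 -> HIT, frames=[5,3,1,-] (faults so far: 3)
  step 8: ref 6 -> FAULT, frames=[5,3,1,6] (faults so far: 4)
  step 9: ref 3 -> HIT, frames=[5,3,1,6] (faults so far: 4)
  step 10: ref 2 -> FAULT, evict 1, frames=[5,3,2,6] (faults so far: 5)
  step 11: ref 1 -> FAULT, evict 5, frames=[1,3,2,6] (faults so far: 6)
  step 12: ref 1 -> HIT, frames=[1,3,2,6] (faults so far: 6)
  step 13: ref 1 -> HIT, frames=[1,3,2,6] (faults so far: 6)
  step 14: ref 1 -> HIT, frames=[1,3,2,6] (faults so far: 6)
  step 15: ref 1 -> HIT, frames=[1,3,2,6] (faults so far: 6)
  LRU total faults: 6
--- Optimal ---
  step 0: ref 5 -> FAULT, frames=[5,-,-,-] (faults so far: 1)
  step 1: ref 5 -> HIT, frames=[5,-,-,-] (faults so far: 1)
  step 2: ref 5 -> HIT, frames=[5,-,-,-] (faults so far: 1)
  step 3: ref 5 -> HIT, frames=[5,-,-,-] (faults so far: 1)
  step 4: ref 3 -> FAULT, frames=[5,3,-,-] (faults so far: 2)
  step 5: ref 1 -> FAULT, frames=[5,3,1,-] (faults so far: 3)
  step 6: ref 3 -> HIT, frames=[5,3,1,-] (faults so far: 3)
  step 7: ref 5 -> HIT, frames=[5,3,1,-] (faults so far: 3)
  step 8: ref 6 -> FAULT, frames=[5,3,1,6] (faults so far: 4)
  step 9: ref 3 -> HIT, frames=[5,3,1,6] (faults so far: 4)
  step 10: ref 2 -> FAULT, evict 3, frames=[5,2,1,6] (faults so far: 5)
  step 11: ref 1 -> HIT, frames=[5,2,1,6] (faults so far: 5)
  step 12: ref 1 -> HIT, frames=[5,2,1,6] (faults so far: 5)
  step 13: ref 1 -> HIT, frames=[5,2,1,6] (faults so far: 5)
  step 14: ref 1 -> HIT, frames=[5,2,1,6] (faults so far: 5)
  step 15: ref 1 -> HIT, frames=[5,2,1,6] (faults so far: 5)
  Optimal total faults: 5

Answer: 5 6 5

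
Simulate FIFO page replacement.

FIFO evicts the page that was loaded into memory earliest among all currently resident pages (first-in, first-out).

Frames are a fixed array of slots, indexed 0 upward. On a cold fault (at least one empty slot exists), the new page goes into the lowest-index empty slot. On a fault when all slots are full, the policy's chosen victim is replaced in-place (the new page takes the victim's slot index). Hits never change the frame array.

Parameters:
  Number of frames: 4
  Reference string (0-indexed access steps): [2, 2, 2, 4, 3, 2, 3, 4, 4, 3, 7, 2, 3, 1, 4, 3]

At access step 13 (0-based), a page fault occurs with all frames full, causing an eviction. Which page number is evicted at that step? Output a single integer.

Answer: 2

Derivation:
Step 0: ref 2 -> FAULT, frames=[2,-,-,-]
Step 1: ref 2 -> HIT, frames=[2,-,-,-]
Step 2: ref 2 -> HIT, frames=[2,-,-,-]
Step 3: ref 4 -> FAULT, frames=[2,4,-,-]
Step 4: ref 3 -> FAULT, frames=[2,4,3,-]
Step 5: ref 2 -> HIT, frames=[2,4,3,-]
Step 6: ref 3 -> HIT, frames=[2,4,3,-]
Step 7: ref 4 -> HIT, frames=[2,4,3,-]
Step 8: ref 4 -> HIT, frames=[2,4,3,-]
Step 9: ref 3 -> HIT, frames=[2,4,3,-]
Step 10: ref 7 -> FAULT, frames=[2,4,3,7]
Step 11: ref 2 -> HIT, frames=[2,4,3,7]
Step 12: ref 3 -> HIT, frames=[2,4,3,7]
Step 13: ref 1 -> FAULT, evict 2, frames=[1,4,3,7]
At step 13: evicted page 2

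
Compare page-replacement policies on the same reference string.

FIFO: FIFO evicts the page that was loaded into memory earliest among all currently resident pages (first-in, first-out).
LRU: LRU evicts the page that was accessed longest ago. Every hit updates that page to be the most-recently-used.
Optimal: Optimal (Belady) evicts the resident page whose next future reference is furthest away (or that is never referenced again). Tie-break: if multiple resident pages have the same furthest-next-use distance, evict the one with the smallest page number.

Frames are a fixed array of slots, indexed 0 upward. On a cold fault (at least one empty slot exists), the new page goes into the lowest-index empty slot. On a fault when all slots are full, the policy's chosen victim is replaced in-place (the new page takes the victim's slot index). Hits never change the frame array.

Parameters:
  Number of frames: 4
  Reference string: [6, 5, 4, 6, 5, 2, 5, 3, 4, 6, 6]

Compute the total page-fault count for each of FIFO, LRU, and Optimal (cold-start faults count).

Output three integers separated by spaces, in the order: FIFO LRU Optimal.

--- FIFO ---
  step 0: ref 6 -> FAULT, frames=[6,-,-,-] (faults so far: 1)
  step 1: ref 5 -> FAULT, frames=[6,5,-,-] (faults so far: 2)
  step 2: ref 4 -> FAULT, frames=[6,5,4,-] (faults so far: 3)
  step 3: ref 6 -> HIT, frames=[6,5,4,-] (faults so far: 3)
  step 4: ref 5 -> HIT, frames=[6,5,4,-] (faults so far: 3)
  step 5: ref 2 -> FAULT, frames=[6,5,4,2] (faults so far: 4)
  step 6: ref 5 -> HIT, frames=[6,5,4,2] (faults so far: 4)
  step 7: ref 3 -> FAULT, evict 6, frames=[3,5,4,2] (faults so far: 5)
  step 8: ref 4 -> HIT, frames=[3,5,4,2] (faults so far: 5)
  step 9: ref 6 -> FAULT, evict 5, frames=[3,6,4,2] (faults so far: 6)
  step 10: ref 6 -> HIT, frames=[3,6,4,2] (faults so far: 6)
  FIFO total faults: 6
--- LRU ---
  step 0: ref 6 -> FAULT, frames=[6,-,-,-] (faults so far: 1)
  step 1: ref 5 -> FAULT, frames=[6,5,-,-] (faults so far: 2)
  step 2: ref 4 -> FAULT, frames=[6,5,4,-] (faults so far: 3)
  step 3: ref 6 -> HIT, frames=[6,5,4,-] (faults so far: 3)
  step 4: ref 5 -> HIT, frames=[6,5,4,-] (faults so far: 3)
  step 5: ref 2 -> FAULT, frames=[6,5,4,2] (faults so far: 4)
  step 6: ref 5 -> HIT, frames=[6,5,4,2] (faults so far: 4)
  step 7: ref 3 -> FAULT, evict 4, frames=[6,5,3,2] (faults so far: 5)
  step 8: ref 4 -> FAULT, evict 6, frames=[4,5,3,2] (faults so far: 6)
  step 9: ref 6 -> FAULT, evict 2, frames=[4,5,3,6] (faults so far: 7)
  step 10: ref 6 -> HIT, frames=[4,5,3,6] (faults so far: 7)
  LRU total faults: 7
--- Optimal ---
  step 0: ref 6 -> FAULT, frames=[6,-,-,-] (faults so far: 1)
  step 1: ref 5 -> FAULT, frames=[6,5,-,-] (faults so far: 2)
  step 2: ref 4 -> FAULT, frames=[6,5,4,-] (faults so far: 3)
  step 3: ref 6 -> HIT, frames=[6,5,4,-] (faults so far: 3)
  step 4: ref 5 -> HIT, frames=[6,5,4,-] (faults so far: 3)
  step 5: ref 2 -> FAULT, frames=[6,5,4,2] (faults so far: 4)
  step 6: ref 5 -> HIT, frames=[6,5,4,2] (faults so far: 4)
  step 7: ref 3 -> FAULT, evict 2, frames=[6,5,4,3] (faults so far: 5)
  step 8: ref 4 -> HIT, frames=[6,5,4,3] (faults so far: 5)
  step 9: ref 6 -> HIT, frames=[6,5,4,3] (faults so far: 5)
  step 10: ref 6 -> HIT, frames=[6,5,4,3] (faults so far: 5)
  Optimal total faults: 5

Answer: 6 7 5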